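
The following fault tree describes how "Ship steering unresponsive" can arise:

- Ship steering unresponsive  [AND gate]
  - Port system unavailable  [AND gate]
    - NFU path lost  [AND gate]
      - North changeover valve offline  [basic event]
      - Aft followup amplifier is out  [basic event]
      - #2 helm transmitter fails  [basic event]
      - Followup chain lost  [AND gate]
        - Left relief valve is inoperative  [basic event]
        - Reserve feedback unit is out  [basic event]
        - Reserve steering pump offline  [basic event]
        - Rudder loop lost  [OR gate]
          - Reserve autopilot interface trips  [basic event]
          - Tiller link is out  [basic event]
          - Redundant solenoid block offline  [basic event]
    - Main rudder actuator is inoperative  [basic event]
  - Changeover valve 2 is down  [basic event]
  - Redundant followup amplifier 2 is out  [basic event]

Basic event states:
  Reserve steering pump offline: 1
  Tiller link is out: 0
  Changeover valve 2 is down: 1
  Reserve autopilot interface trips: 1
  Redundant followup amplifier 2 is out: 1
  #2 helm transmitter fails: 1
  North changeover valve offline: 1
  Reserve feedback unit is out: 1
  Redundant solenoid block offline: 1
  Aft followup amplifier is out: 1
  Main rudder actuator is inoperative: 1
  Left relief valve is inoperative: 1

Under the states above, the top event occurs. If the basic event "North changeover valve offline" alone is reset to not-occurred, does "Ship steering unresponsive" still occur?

No

Counterfactual: set "North changeover valve offline" to not occurred.
Rudder loop lost [OR]: Reserve autopilot interface trips=occurs, Tiller link is out=not, Redundant solenoid block offline=occurs → at least one input occurs → occurs.
Followup chain lost [AND]: Left relief valve is inoperative=occurs, Reserve feedback unit is out=occurs, Reserve steering pump offline=occurs, Rudder loop lost=occurs → all inputs occur → occurs.
NFU path lost [AND]: North changeover valve offline=not, Aft followup amplifier is out=occurs, #2 helm transmitter fails=occurs, Followup chain lost=occurs → not all inputs occur → does not occur.
Port system unavailable [AND]: NFU path lost=not, Main rudder actuator is inoperative=occurs → not all inputs occur → does not occur.
Ship steering unresponsive [AND]: Port system unavailable=not, Changeover valve 2 is down=occurs, Redundant followup amplifier 2 is out=occurs → not all inputs occur → does not occur.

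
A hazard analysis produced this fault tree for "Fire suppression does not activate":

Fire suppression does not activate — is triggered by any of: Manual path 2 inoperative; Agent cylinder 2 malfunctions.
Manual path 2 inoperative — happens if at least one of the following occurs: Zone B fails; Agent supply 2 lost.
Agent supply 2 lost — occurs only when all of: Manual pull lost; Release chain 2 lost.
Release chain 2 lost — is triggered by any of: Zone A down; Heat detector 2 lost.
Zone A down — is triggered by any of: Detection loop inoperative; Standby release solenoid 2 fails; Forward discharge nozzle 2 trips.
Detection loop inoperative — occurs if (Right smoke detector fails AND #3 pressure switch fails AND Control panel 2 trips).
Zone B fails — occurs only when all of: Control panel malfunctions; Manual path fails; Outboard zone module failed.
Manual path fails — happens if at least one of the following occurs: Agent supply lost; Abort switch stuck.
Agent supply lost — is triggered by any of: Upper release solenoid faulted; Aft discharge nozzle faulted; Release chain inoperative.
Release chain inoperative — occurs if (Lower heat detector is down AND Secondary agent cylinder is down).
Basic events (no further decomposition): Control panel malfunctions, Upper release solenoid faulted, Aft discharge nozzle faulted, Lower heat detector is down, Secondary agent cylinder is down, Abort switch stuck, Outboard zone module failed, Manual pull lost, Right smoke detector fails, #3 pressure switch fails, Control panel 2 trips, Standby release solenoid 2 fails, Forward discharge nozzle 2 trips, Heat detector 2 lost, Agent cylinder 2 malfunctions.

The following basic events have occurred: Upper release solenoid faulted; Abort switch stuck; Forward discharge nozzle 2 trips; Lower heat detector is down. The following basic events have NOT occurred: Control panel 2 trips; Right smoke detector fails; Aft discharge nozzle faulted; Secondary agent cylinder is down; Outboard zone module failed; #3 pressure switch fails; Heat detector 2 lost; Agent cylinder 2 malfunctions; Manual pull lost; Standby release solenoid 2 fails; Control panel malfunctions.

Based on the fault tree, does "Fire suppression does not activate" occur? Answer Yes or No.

No

Release chain inoperative [AND]: Lower heat detector is down=occurs, Secondary agent cylinder is down=not → not all inputs occur → does not occur.
Agent supply lost [OR]: Upper release solenoid faulted=occurs, Aft discharge nozzle faulted=not, Release chain inoperative=not → at least one input occurs → occurs.
Manual path fails [OR]: Agent supply lost=occurs, Abort switch stuck=occurs → at least one input occurs → occurs.
Zone B fails [AND]: Control panel malfunctions=not, Manual path fails=occurs, Outboard zone module failed=not → not all inputs occur → does not occur.
Detection loop inoperative [AND]: Right smoke detector fails=not, #3 pressure switch fails=not, Control panel 2 trips=not → not all inputs occur → does not occur.
Zone A down [OR]: Detection loop inoperative=not, Standby release solenoid 2 fails=not, Forward discharge nozzle 2 trips=occurs → at least one input occurs → occurs.
Release chain 2 lost [OR]: Zone A down=occurs, Heat detector 2 lost=not → at least one input occurs → occurs.
Agent supply 2 lost [AND]: Manual pull lost=not, Release chain 2 lost=occurs → not all inputs occur → does not occur.
Manual path 2 inoperative [OR]: Zone B fails=not, Agent supply 2 lost=not → no input occurs → does not occur.
Fire suppression does not activate [OR]: Manual path 2 inoperative=not, Agent cylinder 2 malfunctions=not → no input occurs → does not occur.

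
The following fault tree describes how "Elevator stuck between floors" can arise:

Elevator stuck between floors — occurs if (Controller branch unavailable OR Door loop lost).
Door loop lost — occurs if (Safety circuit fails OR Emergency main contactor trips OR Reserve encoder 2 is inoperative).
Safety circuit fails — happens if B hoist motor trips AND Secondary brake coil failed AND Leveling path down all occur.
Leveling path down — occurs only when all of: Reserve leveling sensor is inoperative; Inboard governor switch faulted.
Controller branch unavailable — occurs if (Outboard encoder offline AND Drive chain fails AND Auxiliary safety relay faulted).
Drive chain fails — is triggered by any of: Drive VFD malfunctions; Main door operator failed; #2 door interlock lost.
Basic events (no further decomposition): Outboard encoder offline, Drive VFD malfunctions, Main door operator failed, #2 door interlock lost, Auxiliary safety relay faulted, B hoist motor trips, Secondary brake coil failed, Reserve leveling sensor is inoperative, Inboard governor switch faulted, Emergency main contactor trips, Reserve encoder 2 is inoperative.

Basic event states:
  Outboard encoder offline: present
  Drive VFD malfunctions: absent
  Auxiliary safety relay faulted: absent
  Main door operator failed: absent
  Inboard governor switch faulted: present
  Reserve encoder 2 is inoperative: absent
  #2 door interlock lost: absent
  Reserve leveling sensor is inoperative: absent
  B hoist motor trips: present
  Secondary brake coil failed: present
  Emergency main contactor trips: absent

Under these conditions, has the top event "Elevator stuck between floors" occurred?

No

Drive chain fails [OR]: Drive VFD malfunctions=not, Main door operator failed=not, #2 door interlock lost=not → no input occurs → does not occur.
Controller branch unavailable [AND]: Outboard encoder offline=occurs, Drive chain fails=not, Auxiliary safety relay faulted=not → not all inputs occur → does not occur.
Leveling path down [AND]: Reserve leveling sensor is inoperative=not, Inboard governor switch faulted=occurs → not all inputs occur → does not occur.
Safety circuit fails [AND]: B hoist motor trips=occurs, Secondary brake coil failed=occurs, Leveling path down=not → not all inputs occur → does not occur.
Door loop lost [OR]: Safety circuit fails=not, Emergency main contactor trips=not, Reserve encoder 2 is inoperative=not → no input occurs → does not occur.
Elevator stuck between floors [OR]: Controller branch unavailable=not, Door loop lost=not → no input occurs → does not occur.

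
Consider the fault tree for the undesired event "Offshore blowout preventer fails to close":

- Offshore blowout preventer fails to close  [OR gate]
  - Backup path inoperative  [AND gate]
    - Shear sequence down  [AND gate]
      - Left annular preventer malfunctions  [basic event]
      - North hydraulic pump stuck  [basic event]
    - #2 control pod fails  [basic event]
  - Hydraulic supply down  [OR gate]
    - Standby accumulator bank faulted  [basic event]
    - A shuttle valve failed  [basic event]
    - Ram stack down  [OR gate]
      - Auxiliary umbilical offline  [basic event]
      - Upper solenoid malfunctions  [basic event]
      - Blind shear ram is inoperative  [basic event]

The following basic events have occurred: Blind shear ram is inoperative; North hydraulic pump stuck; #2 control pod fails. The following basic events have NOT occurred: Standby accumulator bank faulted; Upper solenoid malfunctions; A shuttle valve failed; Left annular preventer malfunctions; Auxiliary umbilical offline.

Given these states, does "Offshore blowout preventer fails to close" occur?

Yes

Shear sequence down [AND]: Left annular preventer malfunctions=not, North hydraulic pump stuck=occurs → not all inputs occur → does not occur.
Backup path inoperative [AND]: Shear sequence down=not, #2 control pod fails=occurs → not all inputs occur → does not occur.
Ram stack down [OR]: Auxiliary umbilical offline=not, Upper solenoid malfunctions=not, Blind shear ram is inoperative=occurs → at least one input occurs → occurs.
Hydraulic supply down [OR]: Standby accumulator bank faulted=not, A shuttle valve failed=not, Ram stack down=occurs → at least one input occurs → occurs.
Offshore blowout preventer fails to close [OR]: Backup path inoperative=not, Hydraulic supply down=occurs → at least one input occurs → occurs.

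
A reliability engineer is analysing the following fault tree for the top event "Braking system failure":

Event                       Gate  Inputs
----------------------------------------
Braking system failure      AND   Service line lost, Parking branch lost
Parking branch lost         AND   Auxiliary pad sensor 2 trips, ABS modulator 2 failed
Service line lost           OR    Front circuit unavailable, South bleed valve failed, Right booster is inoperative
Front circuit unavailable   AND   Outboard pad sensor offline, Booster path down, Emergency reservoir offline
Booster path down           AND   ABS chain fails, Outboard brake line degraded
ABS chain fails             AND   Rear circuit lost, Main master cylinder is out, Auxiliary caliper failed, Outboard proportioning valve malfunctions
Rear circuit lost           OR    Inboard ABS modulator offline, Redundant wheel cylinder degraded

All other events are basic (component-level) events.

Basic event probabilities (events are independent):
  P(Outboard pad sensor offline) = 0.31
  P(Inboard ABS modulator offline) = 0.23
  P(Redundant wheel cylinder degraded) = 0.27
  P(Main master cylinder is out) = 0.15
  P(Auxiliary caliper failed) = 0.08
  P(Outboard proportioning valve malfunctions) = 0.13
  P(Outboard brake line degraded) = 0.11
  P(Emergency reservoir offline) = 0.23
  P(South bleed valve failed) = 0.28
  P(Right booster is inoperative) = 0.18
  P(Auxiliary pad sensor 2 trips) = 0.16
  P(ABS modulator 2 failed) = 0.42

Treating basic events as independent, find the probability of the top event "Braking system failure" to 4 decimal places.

P(Rear circuit lost) [OR] = 1 − (1−0.23) × (1−0.27) = 0.437900
P(ABS chain fails) [AND] = 0.437900 × 0.15 × 0.08 × 0.13 = 0.000683
P(Booster path down) [AND] = 0.000683 × 0.11 = 0.000075
P(Front circuit unavailable) [AND] = 0.31 × 0.000075 × 0.23 = 0.000005
P(Service line lost) [OR] = 1 − (1−0.000005) × (1−0.28) × (1−0.18) = 0.409603
P(Parking branch lost) [AND] = 0.16 × 0.42 = 0.067200
P(Braking system failure) [AND] = 0.409603 × 0.067200 = 0.027525
Rounded to 4 decimal places: P(Braking system failure) ≈ 0.0275.

0.0275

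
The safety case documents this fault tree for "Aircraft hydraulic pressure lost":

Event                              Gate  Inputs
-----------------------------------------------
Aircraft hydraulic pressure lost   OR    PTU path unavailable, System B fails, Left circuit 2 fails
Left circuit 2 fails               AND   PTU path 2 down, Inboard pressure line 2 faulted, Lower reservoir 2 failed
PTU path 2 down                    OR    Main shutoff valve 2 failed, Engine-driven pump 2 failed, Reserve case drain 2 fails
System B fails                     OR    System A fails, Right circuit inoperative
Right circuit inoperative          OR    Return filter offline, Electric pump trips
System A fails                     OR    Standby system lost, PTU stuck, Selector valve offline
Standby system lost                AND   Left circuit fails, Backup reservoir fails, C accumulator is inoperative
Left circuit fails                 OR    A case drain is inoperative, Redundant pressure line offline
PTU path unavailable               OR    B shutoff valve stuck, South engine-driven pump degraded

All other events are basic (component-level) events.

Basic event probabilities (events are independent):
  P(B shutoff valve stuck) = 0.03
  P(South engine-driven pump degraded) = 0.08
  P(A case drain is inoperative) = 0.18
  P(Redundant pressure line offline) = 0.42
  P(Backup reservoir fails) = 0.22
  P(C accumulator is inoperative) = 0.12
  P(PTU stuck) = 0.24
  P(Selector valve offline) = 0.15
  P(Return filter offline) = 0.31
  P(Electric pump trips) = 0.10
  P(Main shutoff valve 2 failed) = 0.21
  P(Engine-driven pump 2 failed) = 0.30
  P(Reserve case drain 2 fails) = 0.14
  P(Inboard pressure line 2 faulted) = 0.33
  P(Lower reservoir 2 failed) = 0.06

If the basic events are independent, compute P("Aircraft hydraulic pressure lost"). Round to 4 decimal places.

P(PTU path unavailable) [OR] = 1 − (1−0.03) × (1−0.08) = 0.107600
P(Left circuit fails) [OR] = 1 − (1−0.18) × (1−0.42) = 0.524400
P(Standby system lost) [AND] = 0.524400 × 0.22 × 0.12 = 0.013844
P(System A fails) [OR] = 1 − (1−0.013844) × (1−0.24) × (1−0.15) = 0.362943
P(Right circuit inoperative) [OR] = 1 − (1−0.31) × (1−0.10) = 0.379000
P(System B fails) [OR] = 1 − (1−0.362943) × (1−0.379000) = 0.604388
P(PTU path 2 down) [OR] = 1 − (1−0.21) × (1−0.30) × (1−0.14) = 0.524420
P(Left circuit 2 fails) [AND] = 0.524420 × 0.33 × 0.06 = 0.010384
P(Aircraft hydraulic pressure lost) [OR] = 1 − (1−0.107600) × (1−0.604388) × (1−0.010384) = 0.650622
Rounded to 4 decimal places: P(Aircraft hydraulic pressure lost) ≈ 0.6506.

0.6506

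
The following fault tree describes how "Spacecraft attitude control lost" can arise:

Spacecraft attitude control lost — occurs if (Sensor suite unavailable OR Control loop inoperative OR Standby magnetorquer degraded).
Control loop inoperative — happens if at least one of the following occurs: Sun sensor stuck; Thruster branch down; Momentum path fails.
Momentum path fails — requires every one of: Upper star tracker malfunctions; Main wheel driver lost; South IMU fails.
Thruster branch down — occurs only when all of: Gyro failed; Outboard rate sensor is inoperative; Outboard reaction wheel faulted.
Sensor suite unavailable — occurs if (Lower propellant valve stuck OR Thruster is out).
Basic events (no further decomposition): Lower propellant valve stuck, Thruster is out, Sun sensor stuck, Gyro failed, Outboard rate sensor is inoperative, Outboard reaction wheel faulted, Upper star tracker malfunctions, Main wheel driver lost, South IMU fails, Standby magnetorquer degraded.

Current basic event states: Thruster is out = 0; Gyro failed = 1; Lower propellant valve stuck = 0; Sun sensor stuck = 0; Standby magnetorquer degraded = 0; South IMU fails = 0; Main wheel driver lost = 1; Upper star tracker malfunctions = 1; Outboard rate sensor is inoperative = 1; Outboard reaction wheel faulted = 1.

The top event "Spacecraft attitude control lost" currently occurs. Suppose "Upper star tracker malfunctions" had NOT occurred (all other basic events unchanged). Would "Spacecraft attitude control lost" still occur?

Yes

Counterfactual: set "Upper star tracker malfunctions" to not occurred.
Sensor suite unavailable [OR]: Lower propellant valve stuck=not, Thruster is out=not → no input occurs → does not occur.
Thruster branch down [AND]: Gyro failed=occurs, Outboard rate sensor is inoperative=occurs, Outboard reaction wheel faulted=occurs → all inputs occur → occurs.
Momentum path fails [AND]: Upper star tracker malfunctions=not, Main wheel driver lost=occurs, South IMU fails=not → not all inputs occur → does not occur.
Control loop inoperative [OR]: Sun sensor stuck=not, Thruster branch down=occurs, Momentum path fails=not → at least one input occurs → occurs.
Spacecraft attitude control lost [OR]: Sensor suite unavailable=not, Control loop inoperative=occurs, Standby magnetorquer degraded=not → at least one input occurs → occurs.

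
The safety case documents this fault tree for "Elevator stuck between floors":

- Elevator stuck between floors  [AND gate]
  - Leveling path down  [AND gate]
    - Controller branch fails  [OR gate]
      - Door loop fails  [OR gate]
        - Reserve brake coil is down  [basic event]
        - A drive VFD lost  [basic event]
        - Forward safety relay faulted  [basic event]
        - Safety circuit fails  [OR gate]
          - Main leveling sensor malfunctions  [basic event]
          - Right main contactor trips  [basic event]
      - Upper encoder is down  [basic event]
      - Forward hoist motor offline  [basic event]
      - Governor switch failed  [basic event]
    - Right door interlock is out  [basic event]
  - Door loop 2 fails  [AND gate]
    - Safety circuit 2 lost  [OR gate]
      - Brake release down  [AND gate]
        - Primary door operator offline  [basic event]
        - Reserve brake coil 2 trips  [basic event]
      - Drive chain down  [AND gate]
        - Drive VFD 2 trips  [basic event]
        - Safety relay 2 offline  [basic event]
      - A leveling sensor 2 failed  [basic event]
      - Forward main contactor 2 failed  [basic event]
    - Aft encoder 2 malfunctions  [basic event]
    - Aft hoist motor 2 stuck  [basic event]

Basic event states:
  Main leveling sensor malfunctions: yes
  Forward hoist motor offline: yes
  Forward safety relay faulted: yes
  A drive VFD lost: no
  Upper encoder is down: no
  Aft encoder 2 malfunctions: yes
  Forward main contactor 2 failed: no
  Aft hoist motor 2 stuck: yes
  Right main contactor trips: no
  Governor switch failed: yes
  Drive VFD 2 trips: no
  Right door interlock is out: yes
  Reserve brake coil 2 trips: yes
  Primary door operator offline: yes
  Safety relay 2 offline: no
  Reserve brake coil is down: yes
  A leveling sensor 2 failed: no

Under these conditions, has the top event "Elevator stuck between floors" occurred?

Yes

Safety circuit fails [OR]: Main leveling sensor malfunctions=occurs, Right main contactor trips=not → at least one input occurs → occurs.
Door loop fails [OR]: Reserve brake coil is down=occurs, A drive VFD lost=not, Forward safety relay faulted=occurs, Safety circuit fails=occurs → at least one input occurs → occurs.
Controller branch fails [OR]: Door loop fails=occurs, Upper encoder is down=not, Forward hoist motor offline=occurs, Governor switch failed=occurs → at least one input occurs → occurs.
Leveling path down [AND]: Controller branch fails=occurs, Right door interlock is out=occurs → all inputs occur → occurs.
Brake release down [AND]: Primary door operator offline=occurs, Reserve brake coil 2 trips=occurs → all inputs occur → occurs.
Drive chain down [AND]: Drive VFD 2 trips=not, Safety relay 2 offline=not → not all inputs occur → does not occur.
Safety circuit 2 lost [OR]: Brake release down=occurs, Drive chain down=not, A leveling sensor 2 failed=not, Forward main contactor 2 failed=not → at least one input occurs → occurs.
Door loop 2 fails [AND]: Safety circuit 2 lost=occurs, Aft encoder 2 malfunctions=occurs, Aft hoist motor 2 stuck=occurs → all inputs occur → occurs.
Elevator stuck between floors [AND]: Leveling path down=occurs, Door loop 2 fails=occurs → all inputs occur → occurs.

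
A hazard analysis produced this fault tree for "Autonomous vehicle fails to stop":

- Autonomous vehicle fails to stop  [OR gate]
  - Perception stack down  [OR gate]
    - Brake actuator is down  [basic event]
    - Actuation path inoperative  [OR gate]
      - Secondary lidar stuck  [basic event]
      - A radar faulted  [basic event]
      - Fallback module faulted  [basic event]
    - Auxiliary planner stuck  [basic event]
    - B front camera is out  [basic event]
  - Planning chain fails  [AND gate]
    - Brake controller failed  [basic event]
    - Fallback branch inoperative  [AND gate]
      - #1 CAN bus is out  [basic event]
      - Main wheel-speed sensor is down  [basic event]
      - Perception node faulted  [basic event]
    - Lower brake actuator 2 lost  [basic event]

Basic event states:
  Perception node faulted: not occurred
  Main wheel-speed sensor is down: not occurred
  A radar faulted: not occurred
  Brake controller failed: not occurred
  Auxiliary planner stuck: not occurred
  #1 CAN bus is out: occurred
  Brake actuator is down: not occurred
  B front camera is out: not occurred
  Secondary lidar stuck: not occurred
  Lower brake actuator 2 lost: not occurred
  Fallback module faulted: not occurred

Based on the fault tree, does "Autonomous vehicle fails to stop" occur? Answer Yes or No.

No

Actuation path inoperative [OR]: Secondary lidar stuck=not, A radar faulted=not, Fallback module faulted=not → no input occurs → does not occur.
Perception stack down [OR]: Brake actuator is down=not, Actuation path inoperative=not, Auxiliary planner stuck=not, B front camera is out=not → no input occurs → does not occur.
Fallback branch inoperative [AND]: #1 CAN bus is out=occurs, Main wheel-speed sensor is down=not, Perception node faulted=not → not all inputs occur → does not occur.
Planning chain fails [AND]: Brake controller failed=not, Fallback branch inoperative=not, Lower brake actuator 2 lost=not → not all inputs occur → does not occur.
Autonomous vehicle fails to stop [OR]: Perception stack down=not, Planning chain fails=not → no input occurs → does not occur.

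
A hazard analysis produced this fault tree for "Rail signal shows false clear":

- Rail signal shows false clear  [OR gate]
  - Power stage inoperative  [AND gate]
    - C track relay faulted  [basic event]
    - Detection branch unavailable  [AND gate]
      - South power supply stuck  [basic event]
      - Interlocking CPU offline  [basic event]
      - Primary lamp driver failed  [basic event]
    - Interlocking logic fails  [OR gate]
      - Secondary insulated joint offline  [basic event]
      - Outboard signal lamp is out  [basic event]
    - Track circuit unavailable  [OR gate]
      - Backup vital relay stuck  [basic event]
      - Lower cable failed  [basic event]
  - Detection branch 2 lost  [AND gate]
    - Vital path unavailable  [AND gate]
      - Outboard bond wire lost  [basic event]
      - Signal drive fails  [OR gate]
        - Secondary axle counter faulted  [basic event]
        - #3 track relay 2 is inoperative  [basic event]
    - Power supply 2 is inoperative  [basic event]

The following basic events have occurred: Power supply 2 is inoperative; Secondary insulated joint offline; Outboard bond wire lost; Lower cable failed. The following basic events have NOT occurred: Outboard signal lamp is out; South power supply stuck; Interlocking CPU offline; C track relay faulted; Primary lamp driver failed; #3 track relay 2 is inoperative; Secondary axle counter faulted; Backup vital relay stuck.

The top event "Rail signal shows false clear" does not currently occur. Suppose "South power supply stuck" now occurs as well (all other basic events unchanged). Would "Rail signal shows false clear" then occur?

No

Counterfactual: set "South power supply stuck" to occurred.
Detection branch unavailable [AND]: South power supply stuck=occurs, Interlocking CPU offline=not, Primary lamp driver failed=not → not all inputs occur → does not occur.
Interlocking logic fails [OR]: Secondary insulated joint offline=occurs, Outboard signal lamp is out=not → at least one input occurs → occurs.
Track circuit unavailable [OR]: Backup vital relay stuck=not, Lower cable failed=occurs → at least one input occurs → occurs.
Power stage inoperative [AND]: C track relay faulted=not, Detection branch unavailable=not, Interlocking logic fails=occurs, Track circuit unavailable=occurs → not all inputs occur → does not occur.
Signal drive fails [OR]: Secondary axle counter faulted=not, #3 track relay 2 is inoperative=not → no input occurs → does not occur.
Vital path unavailable [AND]: Outboard bond wire lost=occurs, Signal drive fails=not → not all inputs occur → does not occur.
Detection branch 2 lost [AND]: Vital path unavailable=not, Power supply 2 is inoperative=occurs → not all inputs occur → does not occur.
Rail signal shows false clear [OR]: Power stage inoperative=not, Detection branch 2 lost=not → no input occurs → does not occur.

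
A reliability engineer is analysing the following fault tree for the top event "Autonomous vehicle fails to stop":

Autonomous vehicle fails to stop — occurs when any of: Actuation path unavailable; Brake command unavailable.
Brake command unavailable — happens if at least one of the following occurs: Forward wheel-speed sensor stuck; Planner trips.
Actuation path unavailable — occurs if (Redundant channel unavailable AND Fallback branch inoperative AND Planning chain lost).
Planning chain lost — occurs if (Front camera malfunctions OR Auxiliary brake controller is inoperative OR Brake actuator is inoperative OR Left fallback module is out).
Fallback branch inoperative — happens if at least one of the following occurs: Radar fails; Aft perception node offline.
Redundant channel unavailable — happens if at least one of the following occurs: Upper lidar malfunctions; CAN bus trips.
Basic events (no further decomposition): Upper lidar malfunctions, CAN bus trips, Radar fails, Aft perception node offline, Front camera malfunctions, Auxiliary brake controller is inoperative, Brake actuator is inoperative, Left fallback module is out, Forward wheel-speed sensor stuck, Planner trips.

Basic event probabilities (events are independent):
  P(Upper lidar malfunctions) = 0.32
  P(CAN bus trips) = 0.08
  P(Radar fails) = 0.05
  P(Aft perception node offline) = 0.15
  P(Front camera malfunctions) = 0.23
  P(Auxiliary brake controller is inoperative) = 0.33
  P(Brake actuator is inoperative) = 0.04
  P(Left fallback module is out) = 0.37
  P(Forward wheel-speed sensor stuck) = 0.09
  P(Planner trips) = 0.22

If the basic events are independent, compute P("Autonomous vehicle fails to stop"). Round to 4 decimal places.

P(Redundant channel unavailable) [OR] = 1 − (1−0.32) × (1−0.08) = 0.374400
P(Fallback branch inoperative) [OR] = 1 − (1−0.05) × (1−0.15) = 0.192500
P(Planning chain lost) [OR] = 1 − (1−0.23) × (1−0.33) × (1−0.04) × (1−0.37) = 0.687984
P(Actuation path unavailable) [AND] = 0.374400 × 0.192500 × 0.687984 = 0.049584
P(Brake command unavailable) [OR] = 1 − (1−0.09) × (1−0.22) = 0.290200
P(Autonomous vehicle fails to stop) [OR] = 1 − (1−0.049584) × (1−0.290200) = 0.325395
Rounded to 4 decimal places: P(Autonomous vehicle fails to stop) ≈ 0.3254.

0.3254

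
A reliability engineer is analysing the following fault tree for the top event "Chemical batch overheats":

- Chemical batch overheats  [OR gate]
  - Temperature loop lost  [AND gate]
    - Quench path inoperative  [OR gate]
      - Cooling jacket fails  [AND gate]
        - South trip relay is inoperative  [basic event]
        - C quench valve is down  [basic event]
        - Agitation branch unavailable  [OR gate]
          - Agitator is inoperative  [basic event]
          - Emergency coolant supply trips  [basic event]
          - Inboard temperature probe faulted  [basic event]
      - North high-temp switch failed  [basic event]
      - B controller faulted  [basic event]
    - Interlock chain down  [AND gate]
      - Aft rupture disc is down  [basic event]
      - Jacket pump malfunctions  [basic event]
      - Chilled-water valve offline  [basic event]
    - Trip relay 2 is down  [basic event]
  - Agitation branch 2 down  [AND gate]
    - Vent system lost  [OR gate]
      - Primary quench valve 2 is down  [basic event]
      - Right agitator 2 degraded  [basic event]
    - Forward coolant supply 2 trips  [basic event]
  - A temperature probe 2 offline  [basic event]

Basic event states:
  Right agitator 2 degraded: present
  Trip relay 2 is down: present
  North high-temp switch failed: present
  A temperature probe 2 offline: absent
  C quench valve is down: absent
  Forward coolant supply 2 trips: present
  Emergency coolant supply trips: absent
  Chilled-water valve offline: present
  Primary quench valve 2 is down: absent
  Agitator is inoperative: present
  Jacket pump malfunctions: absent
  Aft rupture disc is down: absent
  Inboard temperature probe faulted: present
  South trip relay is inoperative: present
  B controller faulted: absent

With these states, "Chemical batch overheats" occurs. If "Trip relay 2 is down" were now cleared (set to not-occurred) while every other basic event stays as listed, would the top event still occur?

Counterfactual: set "Trip relay 2 is down" to not occurred.
Agitation branch unavailable [OR]: Agitator is inoperative=occurs, Emergency coolant supply trips=not, Inboard temperature probe faulted=occurs → at least one input occurs → occurs.
Cooling jacket fails [AND]: South trip relay is inoperative=occurs, C quench valve is down=not, Agitation branch unavailable=occurs → not all inputs occur → does not occur.
Quench path inoperative [OR]: Cooling jacket fails=not, North high-temp switch failed=occurs, B controller faulted=not → at least one input occurs → occurs.
Interlock chain down [AND]: Aft rupture disc is down=not, Jacket pump malfunctions=not, Chilled-water valve offline=occurs → not all inputs occur → does not occur.
Temperature loop lost [AND]: Quench path inoperative=occurs, Interlock chain down=not, Trip relay 2 is down=not → not all inputs occur → does not occur.
Vent system lost [OR]: Primary quench valve 2 is down=not, Right agitator 2 degraded=occurs → at least one input occurs → occurs.
Agitation branch 2 down [AND]: Vent system lost=occurs, Forward coolant supply 2 trips=occurs → all inputs occur → occurs.
Chemical batch overheats [OR]: Temperature loop lost=not, Agitation branch 2 down=occurs, A temperature probe 2 offline=not → at least one input occurs → occurs.

Yes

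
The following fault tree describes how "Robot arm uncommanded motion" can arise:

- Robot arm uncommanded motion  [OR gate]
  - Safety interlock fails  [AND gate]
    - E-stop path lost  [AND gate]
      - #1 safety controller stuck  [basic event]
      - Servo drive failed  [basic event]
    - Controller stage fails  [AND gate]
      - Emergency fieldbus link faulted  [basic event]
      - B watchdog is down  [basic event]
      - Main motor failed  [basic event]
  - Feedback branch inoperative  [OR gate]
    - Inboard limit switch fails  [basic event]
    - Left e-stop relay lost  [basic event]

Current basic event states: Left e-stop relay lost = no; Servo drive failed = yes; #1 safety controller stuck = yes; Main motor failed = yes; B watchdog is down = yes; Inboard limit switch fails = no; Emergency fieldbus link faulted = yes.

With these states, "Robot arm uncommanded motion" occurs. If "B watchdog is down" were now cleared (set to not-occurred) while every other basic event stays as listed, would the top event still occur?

No

Counterfactual: set "B watchdog is down" to not occurred.
E-stop path lost [AND]: #1 safety controller stuck=occurs, Servo drive failed=occurs → all inputs occur → occurs.
Controller stage fails [AND]: Emergency fieldbus link faulted=occurs, B watchdog is down=not, Main motor failed=occurs → not all inputs occur → does not occur.
Safety interlock fails [AND]: E-stop path lost=occurs, Controller stage fails=not → not all inputs occur → does not occur.
Feedback branch inoperative [OR]: Inboard limit switch fails=not, Left e-stop relay lost=not → no input occurs → does not occur.
Robot arm uncommanded motion [OR]: Safety interlock fails=not, Feedback branch inoperative=not → no input occurs → does not occur.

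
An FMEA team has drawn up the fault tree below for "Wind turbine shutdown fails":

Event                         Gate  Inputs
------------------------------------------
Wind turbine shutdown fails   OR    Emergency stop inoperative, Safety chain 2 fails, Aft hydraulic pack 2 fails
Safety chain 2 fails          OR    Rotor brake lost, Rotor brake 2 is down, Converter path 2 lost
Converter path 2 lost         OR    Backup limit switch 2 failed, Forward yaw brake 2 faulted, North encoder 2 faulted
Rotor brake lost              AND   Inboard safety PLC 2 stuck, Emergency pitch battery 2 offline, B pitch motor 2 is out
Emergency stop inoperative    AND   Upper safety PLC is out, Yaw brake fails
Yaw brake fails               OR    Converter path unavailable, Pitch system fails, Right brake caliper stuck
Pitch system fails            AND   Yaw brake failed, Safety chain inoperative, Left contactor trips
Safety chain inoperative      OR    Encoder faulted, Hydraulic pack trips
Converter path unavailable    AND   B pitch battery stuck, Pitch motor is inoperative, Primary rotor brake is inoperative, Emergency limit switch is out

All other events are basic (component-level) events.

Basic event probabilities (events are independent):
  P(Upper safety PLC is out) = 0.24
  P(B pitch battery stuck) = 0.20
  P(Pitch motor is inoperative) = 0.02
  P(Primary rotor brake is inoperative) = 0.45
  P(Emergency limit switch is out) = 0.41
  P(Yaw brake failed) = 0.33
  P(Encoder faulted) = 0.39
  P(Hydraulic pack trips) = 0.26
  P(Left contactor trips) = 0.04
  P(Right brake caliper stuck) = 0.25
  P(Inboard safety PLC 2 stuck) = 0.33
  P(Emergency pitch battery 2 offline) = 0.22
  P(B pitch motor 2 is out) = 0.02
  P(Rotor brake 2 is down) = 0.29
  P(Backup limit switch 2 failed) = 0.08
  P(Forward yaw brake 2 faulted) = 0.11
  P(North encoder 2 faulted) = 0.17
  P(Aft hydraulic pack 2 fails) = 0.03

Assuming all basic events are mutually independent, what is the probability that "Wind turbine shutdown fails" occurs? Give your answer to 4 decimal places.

0.5613

P(Converter path unavailable) [AND] = 0.20 × 0.02 × 0.45 × 0.41 = 0.000738
P(Safety chain inoperative) [OR] = 1 − (1−0.39) × (1−0.26) = 0.548600
P(Pitch system fails) [AND] = 0.33 × 0.548600 × 0.04 = 0.007242
P(Yaw brake fails) [OR] = 1 − (1−0.000738) × (1−0.007242) × (1−0.25) = 0.255981
P(Emergency stop inoperative) [AND] = 0.24 × 0.255981 = 0.061435
P(Rotor brake lost) [AND] = 0.33 × 0.22 × 0.02 = 0.001452
P(Converter path 2 lost) [OR] = 1 − (1−0.08) × (1−0.11) × (1−0.17) = 0.320396
P(Safety chain 2 fails) [OR] = 1 − (1−0.001452) × (1−0.29) × (1−0.320396) = 0.518182
P(Wind turbine shutdown fails) [OR] = 1 − (1−0.061435) × (1−0.518182) × (1−0.03) = 0.561349
Rounded to 4 decimal places: P(Wind turbine shutdown fails) ≈ 0.5613.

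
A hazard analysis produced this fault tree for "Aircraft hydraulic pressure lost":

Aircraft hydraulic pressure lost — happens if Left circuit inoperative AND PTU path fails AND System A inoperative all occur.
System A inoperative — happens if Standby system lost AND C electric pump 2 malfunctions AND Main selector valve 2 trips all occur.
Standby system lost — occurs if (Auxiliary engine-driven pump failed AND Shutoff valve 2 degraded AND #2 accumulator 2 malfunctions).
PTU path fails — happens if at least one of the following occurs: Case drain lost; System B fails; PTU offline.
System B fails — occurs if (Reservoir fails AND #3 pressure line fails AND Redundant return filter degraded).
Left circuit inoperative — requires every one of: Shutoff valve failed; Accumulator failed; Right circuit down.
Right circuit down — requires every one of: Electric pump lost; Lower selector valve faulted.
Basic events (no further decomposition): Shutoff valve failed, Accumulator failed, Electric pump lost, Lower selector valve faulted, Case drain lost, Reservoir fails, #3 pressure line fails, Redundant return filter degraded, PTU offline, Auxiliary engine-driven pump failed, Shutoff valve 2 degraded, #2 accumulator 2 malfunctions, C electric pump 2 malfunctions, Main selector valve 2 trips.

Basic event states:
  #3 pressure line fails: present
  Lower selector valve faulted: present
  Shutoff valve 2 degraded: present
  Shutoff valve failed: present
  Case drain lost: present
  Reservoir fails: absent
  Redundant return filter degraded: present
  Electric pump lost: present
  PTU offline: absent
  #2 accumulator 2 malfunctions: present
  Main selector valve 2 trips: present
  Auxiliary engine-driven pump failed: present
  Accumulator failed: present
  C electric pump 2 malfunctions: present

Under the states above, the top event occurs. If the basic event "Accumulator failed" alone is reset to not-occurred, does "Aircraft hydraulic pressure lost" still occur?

No

Counterfactual: set "Accumulator failed" to not occurred.
Right circuit down [AND]: Electric pump lost=occurs, Lower selector valve faulted=occurs → all inputs occur → occurs.
Left circuit inoperative [AND]: Shutoff valve failed=occurs, Accumulator failed=not, Right circuit down=occurs → not all inputs occur → does not occur.
System B fails [AND]: Reservoir fails=not, #3 pressure line fails=occurs, Redundant return filter degraded=occurs → not all inputs occur → does not occur.
PTU path fails [OR]: Case drain lost=occurs, System B fails=not, PTU offline=not → at least one input occurs → occurs.
Standby system lost [AND]: Auxiliary engine-driven pump failed=occurs, Shutoff valve 2 degraded=occurs, #2 accumulator 2 malfunctions=occurs → all inputs occur → occurs.
System A inoperative [AND]: Standby system lost=occurs, C electric pump 2 malfunctions=occurs, Main selector valve 2 trips=occurs → all inputs occur → occurs.
Aircraft hydraulic pressure lost [AND]: Left circuit inoperative=not, PTU path fails=occurs, System A inoperative=occurs → not all inputs occur → does not occur.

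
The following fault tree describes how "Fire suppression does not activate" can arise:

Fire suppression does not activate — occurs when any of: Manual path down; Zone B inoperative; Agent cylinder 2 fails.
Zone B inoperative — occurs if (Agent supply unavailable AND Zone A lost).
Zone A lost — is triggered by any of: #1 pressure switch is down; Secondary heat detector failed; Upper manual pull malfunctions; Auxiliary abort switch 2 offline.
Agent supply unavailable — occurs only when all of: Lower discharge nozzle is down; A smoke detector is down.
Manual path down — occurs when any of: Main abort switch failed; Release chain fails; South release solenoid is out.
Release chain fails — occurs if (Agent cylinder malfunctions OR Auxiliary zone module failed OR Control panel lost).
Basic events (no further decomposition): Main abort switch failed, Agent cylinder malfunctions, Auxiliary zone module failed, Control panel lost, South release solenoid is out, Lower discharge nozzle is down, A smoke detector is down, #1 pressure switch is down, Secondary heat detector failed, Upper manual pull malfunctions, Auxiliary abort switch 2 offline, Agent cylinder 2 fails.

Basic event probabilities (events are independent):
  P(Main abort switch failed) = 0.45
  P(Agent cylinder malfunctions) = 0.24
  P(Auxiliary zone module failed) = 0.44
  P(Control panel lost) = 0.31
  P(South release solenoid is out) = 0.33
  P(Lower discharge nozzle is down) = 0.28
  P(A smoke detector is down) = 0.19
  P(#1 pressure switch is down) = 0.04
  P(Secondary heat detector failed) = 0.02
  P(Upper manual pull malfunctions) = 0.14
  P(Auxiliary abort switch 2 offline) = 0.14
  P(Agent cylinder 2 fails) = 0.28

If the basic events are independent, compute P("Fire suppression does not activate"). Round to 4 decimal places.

0.9233

P(Release chain fails) [OR] = 1 − (1−0.24) × (1−0.44) × (1−0.31) = 0.706336
P(Manual path down) [OR] = 1 − (1−0.45) × (1−0.706336) × (1−0.33) = 0.891785
P(Agent supply unavailable) [AND] = 0.28 × 0.19 = 0.053200
P(Zone A lost) [OR] = 1 − (1−0.04) × (1−0.02) × (1−0.14) × (1−0.14) = 0.304184
P(Zone B inoperative) [AND] = 0.053200 × 0.304184 = 0.016183
P(Fire suppression does not activate) [OR] = 1 − (1−0.891785) × (1−0.016183) × (1−0.28) = 0.923346
Rounded to 4 decimal places: P(Fire suppression does not activate) ≈ 0.9233.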